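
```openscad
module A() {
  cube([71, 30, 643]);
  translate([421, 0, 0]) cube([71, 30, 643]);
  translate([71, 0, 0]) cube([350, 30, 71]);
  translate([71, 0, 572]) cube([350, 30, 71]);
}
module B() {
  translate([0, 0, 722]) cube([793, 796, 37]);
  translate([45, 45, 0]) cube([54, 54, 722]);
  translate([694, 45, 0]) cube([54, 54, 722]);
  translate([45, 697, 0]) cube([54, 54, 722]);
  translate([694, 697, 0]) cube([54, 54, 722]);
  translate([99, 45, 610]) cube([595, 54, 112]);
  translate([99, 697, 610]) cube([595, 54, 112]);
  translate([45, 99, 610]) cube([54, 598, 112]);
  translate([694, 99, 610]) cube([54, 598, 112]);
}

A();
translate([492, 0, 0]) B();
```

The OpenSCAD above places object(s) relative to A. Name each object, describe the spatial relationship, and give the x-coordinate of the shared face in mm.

A is a picture frame. B is a table. The table is against the picture frame's +x side, with their −y faces flush. The x-coordinate of the shared face is 492 mm.

The picture frame's +x face and the table's −x face are both at x = 492 mm.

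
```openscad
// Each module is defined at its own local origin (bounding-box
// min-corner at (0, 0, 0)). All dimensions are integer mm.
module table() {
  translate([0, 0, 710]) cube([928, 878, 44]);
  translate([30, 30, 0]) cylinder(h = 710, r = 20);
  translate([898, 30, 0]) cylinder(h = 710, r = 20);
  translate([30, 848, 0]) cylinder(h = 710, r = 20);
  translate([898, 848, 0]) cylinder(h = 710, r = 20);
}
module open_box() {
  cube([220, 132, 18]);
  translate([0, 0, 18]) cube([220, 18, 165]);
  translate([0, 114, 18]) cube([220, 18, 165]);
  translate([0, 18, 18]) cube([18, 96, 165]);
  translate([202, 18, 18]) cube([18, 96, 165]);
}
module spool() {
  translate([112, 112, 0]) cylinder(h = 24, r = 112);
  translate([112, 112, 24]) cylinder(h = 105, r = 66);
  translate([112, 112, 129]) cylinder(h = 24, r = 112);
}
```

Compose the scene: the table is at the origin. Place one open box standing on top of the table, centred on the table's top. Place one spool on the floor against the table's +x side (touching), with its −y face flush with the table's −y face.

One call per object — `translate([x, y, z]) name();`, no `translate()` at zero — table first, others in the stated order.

table();
translate([354, 373, 754]) open_box();
translate([928, 0, 0]) spool();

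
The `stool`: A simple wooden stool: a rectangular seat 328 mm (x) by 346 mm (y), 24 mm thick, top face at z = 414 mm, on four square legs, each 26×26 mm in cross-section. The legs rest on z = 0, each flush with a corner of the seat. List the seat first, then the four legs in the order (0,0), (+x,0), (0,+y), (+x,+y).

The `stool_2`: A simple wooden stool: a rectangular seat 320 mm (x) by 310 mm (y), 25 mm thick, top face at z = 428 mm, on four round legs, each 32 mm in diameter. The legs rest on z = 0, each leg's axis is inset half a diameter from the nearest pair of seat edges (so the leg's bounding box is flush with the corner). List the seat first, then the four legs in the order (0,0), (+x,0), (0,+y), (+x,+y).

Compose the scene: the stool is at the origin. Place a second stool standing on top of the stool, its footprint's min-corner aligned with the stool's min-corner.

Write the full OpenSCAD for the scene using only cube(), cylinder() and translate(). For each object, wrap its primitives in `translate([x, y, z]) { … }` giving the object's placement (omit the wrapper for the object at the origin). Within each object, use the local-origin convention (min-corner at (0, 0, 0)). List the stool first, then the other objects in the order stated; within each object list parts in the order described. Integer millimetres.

translate([0, 0, 390]) cube([328, 346, 24]);
cube([26, 26, 390]);
translate([302, 0, 0]) cube([26, 26, 390]);
translate([0, 320, 0]) cube([26, 26, 390]);
translate([302, 320, 0]) cube([26, 26, 390]);
translate([0, 0, 414]) {
  translate([0, 0, 403]) cube([320, 310, 25]);
  translate([16, 16, 0]) cylinder(h = 403, r = 16);
  translate([304, 16, 0]) cylinder(h = 403, r = 16);
  translate([16, 294, 0]) cylinder(h = 403, r = 16);
  translate([304, 294, 0]) cylinder(h = 403, r = 16);
}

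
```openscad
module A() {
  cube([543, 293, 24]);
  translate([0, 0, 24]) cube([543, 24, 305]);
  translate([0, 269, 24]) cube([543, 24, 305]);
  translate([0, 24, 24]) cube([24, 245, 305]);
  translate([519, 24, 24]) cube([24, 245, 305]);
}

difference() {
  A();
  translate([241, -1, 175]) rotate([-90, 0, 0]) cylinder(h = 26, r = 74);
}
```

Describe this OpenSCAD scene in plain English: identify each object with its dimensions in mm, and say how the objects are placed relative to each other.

A is an open storage box with external size 543×293×329 mm and wall thickness 24 mm (the base is also 24 mm thick). The base covers the whole footprint; the four walls stand on the base, with the y-facing walls full-width and the x-facing walls fitting between their inner faces.

The open box has a circular hole of radius 74 mm through its front wall, centred at (x = 241, z = 175).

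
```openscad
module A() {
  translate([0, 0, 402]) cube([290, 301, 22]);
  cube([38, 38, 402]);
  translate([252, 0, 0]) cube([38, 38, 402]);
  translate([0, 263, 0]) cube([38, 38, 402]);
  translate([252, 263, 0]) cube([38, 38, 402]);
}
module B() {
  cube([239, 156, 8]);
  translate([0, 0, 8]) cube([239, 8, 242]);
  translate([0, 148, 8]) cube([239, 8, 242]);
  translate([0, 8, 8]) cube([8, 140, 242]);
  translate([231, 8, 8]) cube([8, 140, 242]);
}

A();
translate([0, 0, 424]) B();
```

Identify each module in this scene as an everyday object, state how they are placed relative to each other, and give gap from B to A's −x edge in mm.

A is a stool. B is an open box. The open box is on top of the stool. The gap from the open box to the stool's −x edge is 0 mm.

The open box's min-x is at 0; the stool's min-x is 0; gap = 0 mm.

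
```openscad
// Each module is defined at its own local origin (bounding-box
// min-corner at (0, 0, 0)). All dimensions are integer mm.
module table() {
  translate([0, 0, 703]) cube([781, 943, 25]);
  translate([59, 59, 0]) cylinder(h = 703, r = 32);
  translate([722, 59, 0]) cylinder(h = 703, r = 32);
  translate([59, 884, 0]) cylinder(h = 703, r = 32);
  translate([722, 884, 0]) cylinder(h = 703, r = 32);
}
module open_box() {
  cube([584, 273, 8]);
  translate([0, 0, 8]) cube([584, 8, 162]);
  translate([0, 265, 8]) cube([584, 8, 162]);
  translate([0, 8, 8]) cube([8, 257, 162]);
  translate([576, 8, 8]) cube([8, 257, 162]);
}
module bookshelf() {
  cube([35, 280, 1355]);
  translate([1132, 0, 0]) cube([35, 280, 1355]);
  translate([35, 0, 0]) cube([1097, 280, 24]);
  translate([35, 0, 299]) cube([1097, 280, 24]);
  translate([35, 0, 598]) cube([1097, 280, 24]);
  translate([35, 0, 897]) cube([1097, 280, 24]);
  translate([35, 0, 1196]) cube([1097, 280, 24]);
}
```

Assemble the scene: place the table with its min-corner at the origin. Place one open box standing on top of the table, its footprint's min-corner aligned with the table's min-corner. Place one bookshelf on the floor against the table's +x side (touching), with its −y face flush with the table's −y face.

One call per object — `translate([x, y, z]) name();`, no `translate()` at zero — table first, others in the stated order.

table();
translate([0, 0, 728]) open_box();
translate([781, 0, 0]) bookshelf();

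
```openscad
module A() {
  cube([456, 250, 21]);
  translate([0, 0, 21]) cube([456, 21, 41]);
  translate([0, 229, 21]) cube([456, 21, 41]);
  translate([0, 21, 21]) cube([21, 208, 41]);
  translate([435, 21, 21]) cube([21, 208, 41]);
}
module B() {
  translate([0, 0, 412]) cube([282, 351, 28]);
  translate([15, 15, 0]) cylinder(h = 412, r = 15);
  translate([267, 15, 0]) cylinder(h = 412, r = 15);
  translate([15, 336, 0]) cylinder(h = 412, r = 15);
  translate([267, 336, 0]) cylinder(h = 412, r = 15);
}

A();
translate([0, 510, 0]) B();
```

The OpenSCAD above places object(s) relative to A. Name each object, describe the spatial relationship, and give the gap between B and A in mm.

The stool's nearest face is 260 mm from the open box's +y face.

A is an open box. B is a stool. The stool is on the floor beside the open box on its +y side. The gap between the stool and the open box is 260 mm.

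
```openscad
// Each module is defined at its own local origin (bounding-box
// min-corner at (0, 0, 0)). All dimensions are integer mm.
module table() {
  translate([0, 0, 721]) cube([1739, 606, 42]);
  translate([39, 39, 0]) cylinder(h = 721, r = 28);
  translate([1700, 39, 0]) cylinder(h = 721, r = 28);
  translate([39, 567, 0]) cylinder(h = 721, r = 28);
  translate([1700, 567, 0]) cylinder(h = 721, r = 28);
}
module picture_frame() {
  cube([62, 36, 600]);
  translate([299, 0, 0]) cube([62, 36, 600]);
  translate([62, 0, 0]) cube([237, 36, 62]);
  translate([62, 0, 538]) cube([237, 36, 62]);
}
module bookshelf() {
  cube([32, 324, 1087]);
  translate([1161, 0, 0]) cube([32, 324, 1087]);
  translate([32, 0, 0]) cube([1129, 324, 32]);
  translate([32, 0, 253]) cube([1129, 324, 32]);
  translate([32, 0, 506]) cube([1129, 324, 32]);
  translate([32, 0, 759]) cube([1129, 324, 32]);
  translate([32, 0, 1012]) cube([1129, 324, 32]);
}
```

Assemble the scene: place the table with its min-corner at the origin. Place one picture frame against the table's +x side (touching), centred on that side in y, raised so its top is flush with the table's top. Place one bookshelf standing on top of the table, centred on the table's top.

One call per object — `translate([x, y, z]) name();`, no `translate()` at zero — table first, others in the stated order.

table();
translate([1739, 285, 163]) picture_frame();
translate([273, 141, 763]) bookshelf();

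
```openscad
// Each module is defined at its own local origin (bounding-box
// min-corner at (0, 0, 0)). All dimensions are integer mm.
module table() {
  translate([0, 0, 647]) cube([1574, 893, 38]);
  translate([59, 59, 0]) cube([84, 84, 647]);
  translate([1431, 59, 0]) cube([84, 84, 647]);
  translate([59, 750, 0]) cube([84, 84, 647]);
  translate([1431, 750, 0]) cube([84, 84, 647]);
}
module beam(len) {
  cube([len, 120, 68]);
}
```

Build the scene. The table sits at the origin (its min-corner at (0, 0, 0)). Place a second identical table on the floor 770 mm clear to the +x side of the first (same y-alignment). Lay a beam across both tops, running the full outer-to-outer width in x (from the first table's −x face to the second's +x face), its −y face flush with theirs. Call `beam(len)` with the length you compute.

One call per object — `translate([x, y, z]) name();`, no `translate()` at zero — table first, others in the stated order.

table();
translate([2344, 0, 0]) table();
translate([0, 0, 685]) beam(3918);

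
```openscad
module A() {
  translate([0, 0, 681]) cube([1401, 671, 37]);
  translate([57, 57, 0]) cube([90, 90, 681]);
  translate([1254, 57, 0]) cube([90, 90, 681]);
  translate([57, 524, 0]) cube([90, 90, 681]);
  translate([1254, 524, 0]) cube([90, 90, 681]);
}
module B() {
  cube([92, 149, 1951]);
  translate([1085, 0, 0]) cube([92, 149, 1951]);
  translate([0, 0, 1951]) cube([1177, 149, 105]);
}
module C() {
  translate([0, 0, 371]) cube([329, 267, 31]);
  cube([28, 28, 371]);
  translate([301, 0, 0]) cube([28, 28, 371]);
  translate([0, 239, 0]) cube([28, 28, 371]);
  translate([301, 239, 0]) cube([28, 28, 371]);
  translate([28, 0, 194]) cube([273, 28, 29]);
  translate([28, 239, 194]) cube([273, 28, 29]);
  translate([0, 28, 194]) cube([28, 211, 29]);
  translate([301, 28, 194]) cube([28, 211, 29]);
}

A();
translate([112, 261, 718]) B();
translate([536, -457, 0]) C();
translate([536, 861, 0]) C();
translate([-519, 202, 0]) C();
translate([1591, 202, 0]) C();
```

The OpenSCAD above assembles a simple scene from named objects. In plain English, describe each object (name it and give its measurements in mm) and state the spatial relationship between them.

A is a table: top 1401 mm (x) × 671 mm (y), 37 mm thick, upper face at z = 718 mm, on four 90×90 mm square legs, each inset 57 mm from the nearest pair of top edges, running from z = 0 to the bottom of the top.

B is a rectangular door frame: two vertical jambs of 92×149 mm section, 1951 mm tall, with a clear opening 993 mm wide between their inner faces. A header 105 mm tall and 149 mm deep lies on top of the jambs and spans the full outside width.

C is a four-legged stool. The seat is 329×267 mm, 31 mm thick, top at z = 402 mm. It stands on four square legs, each 28×28 mm in cross-section, from z = 0 to the seat underside, each flush with a corner of the seat. Four stretchers, 28 mm wide and 29 mm tall, connect adjacent legs with their undersides at z = 194 mm, each running between the inner faces of the legs it joins and aligned with the legs' outer faces on the other axis.

The door frame is on top of the table, centred. Four stools sit around the table at the −y, +y, −x, +x sides.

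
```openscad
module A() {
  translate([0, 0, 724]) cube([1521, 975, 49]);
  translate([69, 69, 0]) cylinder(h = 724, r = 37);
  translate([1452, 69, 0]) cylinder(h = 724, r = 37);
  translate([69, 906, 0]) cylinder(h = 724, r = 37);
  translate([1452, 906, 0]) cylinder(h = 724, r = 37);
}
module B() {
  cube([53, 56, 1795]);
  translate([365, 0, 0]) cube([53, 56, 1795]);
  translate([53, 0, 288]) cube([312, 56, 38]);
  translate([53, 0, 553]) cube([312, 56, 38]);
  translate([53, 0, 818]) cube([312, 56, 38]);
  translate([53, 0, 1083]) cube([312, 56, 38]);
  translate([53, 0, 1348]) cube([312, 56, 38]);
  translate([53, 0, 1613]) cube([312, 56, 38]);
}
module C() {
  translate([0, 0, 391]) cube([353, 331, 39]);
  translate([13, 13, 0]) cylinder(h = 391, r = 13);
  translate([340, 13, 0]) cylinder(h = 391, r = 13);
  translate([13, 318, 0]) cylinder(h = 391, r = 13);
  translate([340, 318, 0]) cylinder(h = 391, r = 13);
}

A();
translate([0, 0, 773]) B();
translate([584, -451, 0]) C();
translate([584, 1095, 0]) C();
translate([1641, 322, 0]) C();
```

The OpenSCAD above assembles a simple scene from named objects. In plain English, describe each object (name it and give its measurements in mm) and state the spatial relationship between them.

A is a table with a 1521×975 mm rectangular top, 49 mm thick, top surface at z = 773 mm, supported by four round legs of 74 mm diameter, each leg's bounding box inset 32 mm from the nearest pair of top edges, running from the floor.

B is a straight ladder. Two 53×56 mm vertical rails, 1795 mm tall, stand 418 mm apart (outside-to-outside) with their front faces coplanar on the −y side. 6 rungs, each 56 mm deep and 38 mm tall, span between the inner faces of the rails, front faces flush with the rails. The lowest rung's underside is at z = 288 mm and rungs are spaced 265 mm apart (underside to underside).

C is a four-legged stool. The seat is 353×331 mm, 39 mm thick, top at z = 430 mm. It stands on four round legs, each 26 mm in diameter, from z = 0 to the seat underside, each leg's axis is inset half a diameter from the nearest pair of seat edges (so the leg's bounding box is flush with the corner).

The ladder is on top of the table. Three stools sit around the table at the −y, +y, +x sides.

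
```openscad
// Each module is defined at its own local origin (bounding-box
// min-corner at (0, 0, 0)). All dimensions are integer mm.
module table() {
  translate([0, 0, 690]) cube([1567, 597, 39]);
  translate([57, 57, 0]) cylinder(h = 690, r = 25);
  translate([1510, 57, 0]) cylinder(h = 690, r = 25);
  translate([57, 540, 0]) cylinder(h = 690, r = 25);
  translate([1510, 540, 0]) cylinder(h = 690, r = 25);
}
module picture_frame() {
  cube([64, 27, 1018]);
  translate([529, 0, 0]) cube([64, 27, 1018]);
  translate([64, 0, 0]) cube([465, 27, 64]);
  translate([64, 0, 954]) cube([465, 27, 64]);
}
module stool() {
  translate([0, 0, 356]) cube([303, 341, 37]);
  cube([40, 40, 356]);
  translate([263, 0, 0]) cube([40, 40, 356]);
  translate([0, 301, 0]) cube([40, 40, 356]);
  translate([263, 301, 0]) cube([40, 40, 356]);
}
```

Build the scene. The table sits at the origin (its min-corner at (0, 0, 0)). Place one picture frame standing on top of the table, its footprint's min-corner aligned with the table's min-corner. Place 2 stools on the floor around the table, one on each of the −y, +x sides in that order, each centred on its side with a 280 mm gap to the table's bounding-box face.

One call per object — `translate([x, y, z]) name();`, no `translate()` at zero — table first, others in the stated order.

table();
translate([0, 0, 729]) picture_frame();
translate([632, -621, 0]) stool();
translate([1847, 128, 0]) stool();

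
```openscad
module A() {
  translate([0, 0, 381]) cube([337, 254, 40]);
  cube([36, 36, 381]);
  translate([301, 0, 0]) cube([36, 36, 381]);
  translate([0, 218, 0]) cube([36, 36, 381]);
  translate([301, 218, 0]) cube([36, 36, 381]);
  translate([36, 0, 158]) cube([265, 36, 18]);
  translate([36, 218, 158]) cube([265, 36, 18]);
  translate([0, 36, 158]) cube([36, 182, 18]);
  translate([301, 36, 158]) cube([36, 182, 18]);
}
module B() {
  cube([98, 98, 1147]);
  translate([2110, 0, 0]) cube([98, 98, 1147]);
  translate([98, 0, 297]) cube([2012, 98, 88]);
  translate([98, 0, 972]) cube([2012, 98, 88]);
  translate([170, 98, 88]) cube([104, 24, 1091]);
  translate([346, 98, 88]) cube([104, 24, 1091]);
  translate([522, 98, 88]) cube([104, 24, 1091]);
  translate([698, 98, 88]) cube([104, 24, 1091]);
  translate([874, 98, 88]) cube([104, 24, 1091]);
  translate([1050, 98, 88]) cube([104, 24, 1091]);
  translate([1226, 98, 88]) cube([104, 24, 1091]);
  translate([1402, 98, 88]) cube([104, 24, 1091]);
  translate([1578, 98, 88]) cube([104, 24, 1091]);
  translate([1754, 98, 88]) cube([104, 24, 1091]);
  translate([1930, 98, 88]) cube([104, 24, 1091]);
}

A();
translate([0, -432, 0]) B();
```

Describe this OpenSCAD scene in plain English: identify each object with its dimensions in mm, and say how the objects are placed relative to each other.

A is a four-legged stool. The seat is a 337×254×40 mm slab whose top surface is at z = 421 mm; four square legs, each 36×36 mm in cross-section, run from the floor (z = 0) to the underside of the seat, each flush with a corner of the seat. Four stretchers, 36 mm wide and 18 mm tall, connect adjacent legs with their undersides at z = 158 mm, each running between the inner faces of the legs it joins and aligned with the legs' outer faces on the other axis.

B is a fence section. Two 98×98 mm posts, 1147 mm tall, stand on the floor with a clear span of 2012 mm between their inner faces. Two horizontal rails of 98×88 mm section span the gap between the posts with their undersides at z = 297 mm and z = 972 mm, flush with the posts' −y face. 11 pickets, each 104 mm wide, 24 mm thick and 1091 mm tall, are fixed to the +y face of the rails with their bottoms at z = 88 mm, evenly spaced across the span with equal gaps (rounded down to the nearest mm) at the −x end and between each pair — any rounding remainder accumulates at the +x end.

The fence section is on the floor beside the stool on its −y side.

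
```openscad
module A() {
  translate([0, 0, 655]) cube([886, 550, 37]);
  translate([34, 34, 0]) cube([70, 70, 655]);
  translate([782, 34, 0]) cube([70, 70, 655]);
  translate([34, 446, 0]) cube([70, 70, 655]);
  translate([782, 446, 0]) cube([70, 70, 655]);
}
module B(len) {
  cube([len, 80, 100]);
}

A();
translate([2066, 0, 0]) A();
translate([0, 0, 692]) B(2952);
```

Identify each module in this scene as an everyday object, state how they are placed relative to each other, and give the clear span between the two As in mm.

Second table starts at x = 2066; first ends at x = 886; clear span = 2066 − 886 = 1180 mm.

A is a table. B is a beam. A beam spans the tops of two tables. The clear span between the two tables is 1180 mm.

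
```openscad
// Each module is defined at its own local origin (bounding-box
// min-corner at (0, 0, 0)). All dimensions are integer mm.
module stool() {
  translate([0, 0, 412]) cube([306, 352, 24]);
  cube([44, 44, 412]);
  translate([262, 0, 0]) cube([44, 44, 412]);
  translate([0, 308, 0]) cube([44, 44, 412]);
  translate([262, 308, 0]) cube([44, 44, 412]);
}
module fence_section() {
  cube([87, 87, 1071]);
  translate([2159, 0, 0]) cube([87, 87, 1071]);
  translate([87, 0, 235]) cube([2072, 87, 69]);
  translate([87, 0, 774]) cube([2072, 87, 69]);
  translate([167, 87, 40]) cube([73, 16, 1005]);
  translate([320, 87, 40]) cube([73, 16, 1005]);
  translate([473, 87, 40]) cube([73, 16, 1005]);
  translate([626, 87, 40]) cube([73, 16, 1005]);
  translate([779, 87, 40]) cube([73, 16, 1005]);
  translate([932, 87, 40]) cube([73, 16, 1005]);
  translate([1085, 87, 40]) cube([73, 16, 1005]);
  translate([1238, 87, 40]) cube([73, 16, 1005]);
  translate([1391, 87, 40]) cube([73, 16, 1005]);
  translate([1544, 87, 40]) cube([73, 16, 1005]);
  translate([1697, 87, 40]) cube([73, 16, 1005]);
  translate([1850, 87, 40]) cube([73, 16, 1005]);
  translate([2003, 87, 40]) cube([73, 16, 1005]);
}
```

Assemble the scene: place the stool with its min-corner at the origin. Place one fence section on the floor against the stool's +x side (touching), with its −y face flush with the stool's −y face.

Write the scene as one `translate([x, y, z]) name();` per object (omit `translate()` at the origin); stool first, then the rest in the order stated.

stool();
translate([306, 0, 0]) fence_section();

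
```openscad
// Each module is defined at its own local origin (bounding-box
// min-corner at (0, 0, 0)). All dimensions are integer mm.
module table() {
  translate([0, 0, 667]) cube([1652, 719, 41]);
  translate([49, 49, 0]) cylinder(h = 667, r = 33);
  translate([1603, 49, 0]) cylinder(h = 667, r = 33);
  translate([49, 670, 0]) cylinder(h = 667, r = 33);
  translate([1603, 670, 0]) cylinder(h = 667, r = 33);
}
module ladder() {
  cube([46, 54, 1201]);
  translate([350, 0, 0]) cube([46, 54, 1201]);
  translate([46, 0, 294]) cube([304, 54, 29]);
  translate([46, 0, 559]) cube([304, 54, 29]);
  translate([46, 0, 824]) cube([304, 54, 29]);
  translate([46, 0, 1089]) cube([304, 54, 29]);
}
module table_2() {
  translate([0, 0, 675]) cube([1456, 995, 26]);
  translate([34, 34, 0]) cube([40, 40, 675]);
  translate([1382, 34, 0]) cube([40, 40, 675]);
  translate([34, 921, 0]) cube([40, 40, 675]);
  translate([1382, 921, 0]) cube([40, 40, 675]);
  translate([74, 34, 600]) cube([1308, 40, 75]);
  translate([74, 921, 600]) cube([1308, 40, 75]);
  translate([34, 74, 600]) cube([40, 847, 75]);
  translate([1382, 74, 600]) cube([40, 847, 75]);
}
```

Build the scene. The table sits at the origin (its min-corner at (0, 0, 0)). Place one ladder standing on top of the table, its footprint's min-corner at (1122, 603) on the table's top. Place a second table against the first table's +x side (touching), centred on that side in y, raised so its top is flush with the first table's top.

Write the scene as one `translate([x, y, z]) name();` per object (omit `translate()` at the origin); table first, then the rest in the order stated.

table();
translate([1122, 603, 708]) ladder();
translate([1652, -138, 7]) table_2();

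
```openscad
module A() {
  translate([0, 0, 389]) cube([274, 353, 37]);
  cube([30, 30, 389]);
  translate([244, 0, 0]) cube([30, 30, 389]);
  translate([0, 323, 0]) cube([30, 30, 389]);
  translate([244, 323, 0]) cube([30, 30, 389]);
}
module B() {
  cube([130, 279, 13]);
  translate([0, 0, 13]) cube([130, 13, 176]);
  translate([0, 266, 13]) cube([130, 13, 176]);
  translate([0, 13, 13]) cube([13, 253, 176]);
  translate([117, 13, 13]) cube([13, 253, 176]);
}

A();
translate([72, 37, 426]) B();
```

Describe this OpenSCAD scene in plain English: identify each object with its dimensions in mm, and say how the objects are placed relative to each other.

A is a four-legged stool. The seat is 274×353 mm, 37 mm thick, top at z = 426 mm. It stands on four square legs, each 30×30 mm in cross-section, from z = 0 to the seat underside, each flush with a corner of the seat.

B is an open storage box with external size 130×279×189 mm and wall thickness 13 mm (the base is also 13 mm thick). The base covers the whole footprint; the four walls stand on the base, with the y-facing walls full-width and the x-facing walls fitting between their inner faces.

The open box is on top of the stool, centred.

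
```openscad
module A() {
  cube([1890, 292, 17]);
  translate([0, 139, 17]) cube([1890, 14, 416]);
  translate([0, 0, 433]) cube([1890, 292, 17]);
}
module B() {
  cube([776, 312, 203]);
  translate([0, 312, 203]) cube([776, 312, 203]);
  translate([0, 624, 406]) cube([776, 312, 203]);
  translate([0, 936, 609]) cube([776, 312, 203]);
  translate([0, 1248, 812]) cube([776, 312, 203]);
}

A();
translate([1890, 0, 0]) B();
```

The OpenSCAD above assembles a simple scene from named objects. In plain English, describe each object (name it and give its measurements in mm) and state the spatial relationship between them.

A is an I-beam lying along x, 1890 mm long. Overall section height 450 mm. Two flanges 292 mm wide (y) and 17 mm thick, one on the floor and one at the top; a web 14 mm thick runs between them, centred on the flange width.

B is a straight staircase of 5 solid steps. Each step is 776 mm wide (x), 312 mm deep (y, the going) and 203 mm tall (the rise). The first step rests on the floor; each subsequent step sits one going further in +y and one rise higher in +z, directly behind and above the previous step with no overlap.

The staircase is against the I-beam's +x side, with their −y faces flush.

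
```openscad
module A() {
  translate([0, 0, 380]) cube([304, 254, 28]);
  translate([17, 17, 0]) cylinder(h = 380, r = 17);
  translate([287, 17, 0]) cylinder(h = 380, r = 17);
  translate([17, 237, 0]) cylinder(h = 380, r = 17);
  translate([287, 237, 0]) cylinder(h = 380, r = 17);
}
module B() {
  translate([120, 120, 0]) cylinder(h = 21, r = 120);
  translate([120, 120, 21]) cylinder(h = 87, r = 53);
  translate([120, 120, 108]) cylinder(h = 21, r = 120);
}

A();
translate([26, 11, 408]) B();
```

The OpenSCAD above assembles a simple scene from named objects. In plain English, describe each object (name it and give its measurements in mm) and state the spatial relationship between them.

A is a four-legged stool. The seat is a 304×254×28 mm slab whose top surface is at z = 408 mm; four round legs, each 34 mm in diameter, run from the floor (z = 0) to the underside of the seat, each leg's axis is inset half a diameter from the nearest pair of seat edges (so the leg's bounding box is flush with the corner).

B is a spool: two coaxial disc flanges of radius 120 mm and thickness 21 mm, joined by a core cylinder of radius 53 mm and height 87 mm. The lower flange rests on z = 0 and the three cylinders share a vertical axis.

The spool is on top of the stool.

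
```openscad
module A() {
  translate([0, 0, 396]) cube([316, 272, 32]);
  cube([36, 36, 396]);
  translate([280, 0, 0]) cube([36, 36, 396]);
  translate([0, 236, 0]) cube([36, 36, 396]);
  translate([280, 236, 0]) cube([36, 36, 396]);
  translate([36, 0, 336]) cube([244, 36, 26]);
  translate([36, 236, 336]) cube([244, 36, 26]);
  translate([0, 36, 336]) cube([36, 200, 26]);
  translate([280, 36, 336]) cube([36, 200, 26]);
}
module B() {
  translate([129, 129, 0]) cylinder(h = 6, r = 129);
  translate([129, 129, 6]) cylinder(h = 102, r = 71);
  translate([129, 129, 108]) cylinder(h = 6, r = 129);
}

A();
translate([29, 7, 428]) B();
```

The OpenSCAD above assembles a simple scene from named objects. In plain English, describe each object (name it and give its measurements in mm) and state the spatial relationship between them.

A is a four-legged stool. The seat is 316×272 mm, 32 mm thick, top at z = 428 mm. It stands on four square legs, each 36×36 mm in cross-section, from z = 0 to the seat underside, each flush with a corner of the seat. Four stretchers, 36 mm wide and 26 mm tall, connect adjacent legs with their undersides at z = 336 mm, each running between the inner faces of the legs it joins and aligned with the legs' outer faces on the other axis.

B is a spool: two coaxial disc flanges of radius 129 mm and thickness 6 mm, joined by a core cylinder of radius 71 mm and height 102 mm. The lower flange rests on z = 0 and the three cylinders share a vertical axis.

The spool is on top of the stool, centred.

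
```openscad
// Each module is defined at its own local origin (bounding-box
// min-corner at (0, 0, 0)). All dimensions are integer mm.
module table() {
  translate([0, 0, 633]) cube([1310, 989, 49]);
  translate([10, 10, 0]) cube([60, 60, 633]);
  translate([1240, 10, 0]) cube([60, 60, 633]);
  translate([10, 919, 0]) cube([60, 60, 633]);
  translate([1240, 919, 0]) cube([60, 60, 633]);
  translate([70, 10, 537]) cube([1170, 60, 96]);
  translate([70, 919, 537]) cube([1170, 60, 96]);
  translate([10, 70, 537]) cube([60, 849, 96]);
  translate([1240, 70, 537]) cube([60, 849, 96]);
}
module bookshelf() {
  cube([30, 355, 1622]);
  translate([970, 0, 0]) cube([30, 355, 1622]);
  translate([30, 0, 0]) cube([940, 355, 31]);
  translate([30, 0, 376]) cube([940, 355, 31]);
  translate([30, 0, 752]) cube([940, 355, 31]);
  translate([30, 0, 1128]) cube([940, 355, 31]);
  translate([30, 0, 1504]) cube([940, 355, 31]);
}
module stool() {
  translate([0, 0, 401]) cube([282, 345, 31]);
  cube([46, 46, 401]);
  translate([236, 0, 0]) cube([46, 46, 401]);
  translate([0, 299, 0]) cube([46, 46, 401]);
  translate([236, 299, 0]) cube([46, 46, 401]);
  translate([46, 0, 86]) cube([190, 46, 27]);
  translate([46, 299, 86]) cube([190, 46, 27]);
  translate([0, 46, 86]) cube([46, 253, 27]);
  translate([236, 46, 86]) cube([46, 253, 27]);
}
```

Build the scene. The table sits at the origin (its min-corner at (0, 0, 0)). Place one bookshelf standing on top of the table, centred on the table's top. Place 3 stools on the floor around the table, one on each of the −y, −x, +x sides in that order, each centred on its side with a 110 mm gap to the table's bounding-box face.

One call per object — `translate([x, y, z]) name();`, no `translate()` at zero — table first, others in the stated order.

table();
translate([155, 317, 682]) bookshelf();
translate([514, -455, 0]) stool();
translate([-392, 322, 0]) stool();
translate([1420, 322, 0]) stool();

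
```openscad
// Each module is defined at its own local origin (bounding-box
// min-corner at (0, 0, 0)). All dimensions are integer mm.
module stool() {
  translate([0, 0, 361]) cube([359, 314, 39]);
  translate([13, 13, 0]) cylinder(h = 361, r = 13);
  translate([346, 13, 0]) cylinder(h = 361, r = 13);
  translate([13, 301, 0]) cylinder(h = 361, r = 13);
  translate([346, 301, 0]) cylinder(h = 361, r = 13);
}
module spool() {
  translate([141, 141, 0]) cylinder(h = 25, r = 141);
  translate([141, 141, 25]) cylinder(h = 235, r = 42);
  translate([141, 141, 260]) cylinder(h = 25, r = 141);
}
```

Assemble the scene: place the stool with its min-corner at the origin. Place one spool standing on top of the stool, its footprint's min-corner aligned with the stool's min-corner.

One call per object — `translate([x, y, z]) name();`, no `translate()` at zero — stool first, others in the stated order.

stool();
translate([0, 0, 400]) spool();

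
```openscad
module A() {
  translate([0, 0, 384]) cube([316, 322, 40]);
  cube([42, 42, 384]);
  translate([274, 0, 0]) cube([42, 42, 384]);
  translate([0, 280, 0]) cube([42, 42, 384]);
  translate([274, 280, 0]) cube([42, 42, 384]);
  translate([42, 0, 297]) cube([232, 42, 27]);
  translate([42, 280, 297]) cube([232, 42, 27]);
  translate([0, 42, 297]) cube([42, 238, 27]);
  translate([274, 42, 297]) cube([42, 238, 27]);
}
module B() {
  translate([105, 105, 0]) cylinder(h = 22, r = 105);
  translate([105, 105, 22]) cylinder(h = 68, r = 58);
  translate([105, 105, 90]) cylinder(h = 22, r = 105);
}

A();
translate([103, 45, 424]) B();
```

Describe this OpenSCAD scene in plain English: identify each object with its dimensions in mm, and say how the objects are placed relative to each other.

A is a four-legged stool. The seat is a 316×322×40 mm slab whose top surface is at z = 424 mm; four square legs, each 42×42 mm in cross-section, run from the floor (z = 0) to the underside of the seat, each flush with a corner of the seat. Four stretchers, 42 mm wide and 27 mm tall, connect adjacent legs with their undersides at z = 297 mm, each running between the inner faces of the legs it joins and aligned with the legs' outer faces on the other axis.

B is a spool: two coaxial disc flanges of radius 105 mm and thickness 22 mm, joined by a core cylinder of radius 58 mm and height 68 mm. The lower flange rests on z = 0 and the three cylinders share a vertical axis.

The spool is on top of the stool.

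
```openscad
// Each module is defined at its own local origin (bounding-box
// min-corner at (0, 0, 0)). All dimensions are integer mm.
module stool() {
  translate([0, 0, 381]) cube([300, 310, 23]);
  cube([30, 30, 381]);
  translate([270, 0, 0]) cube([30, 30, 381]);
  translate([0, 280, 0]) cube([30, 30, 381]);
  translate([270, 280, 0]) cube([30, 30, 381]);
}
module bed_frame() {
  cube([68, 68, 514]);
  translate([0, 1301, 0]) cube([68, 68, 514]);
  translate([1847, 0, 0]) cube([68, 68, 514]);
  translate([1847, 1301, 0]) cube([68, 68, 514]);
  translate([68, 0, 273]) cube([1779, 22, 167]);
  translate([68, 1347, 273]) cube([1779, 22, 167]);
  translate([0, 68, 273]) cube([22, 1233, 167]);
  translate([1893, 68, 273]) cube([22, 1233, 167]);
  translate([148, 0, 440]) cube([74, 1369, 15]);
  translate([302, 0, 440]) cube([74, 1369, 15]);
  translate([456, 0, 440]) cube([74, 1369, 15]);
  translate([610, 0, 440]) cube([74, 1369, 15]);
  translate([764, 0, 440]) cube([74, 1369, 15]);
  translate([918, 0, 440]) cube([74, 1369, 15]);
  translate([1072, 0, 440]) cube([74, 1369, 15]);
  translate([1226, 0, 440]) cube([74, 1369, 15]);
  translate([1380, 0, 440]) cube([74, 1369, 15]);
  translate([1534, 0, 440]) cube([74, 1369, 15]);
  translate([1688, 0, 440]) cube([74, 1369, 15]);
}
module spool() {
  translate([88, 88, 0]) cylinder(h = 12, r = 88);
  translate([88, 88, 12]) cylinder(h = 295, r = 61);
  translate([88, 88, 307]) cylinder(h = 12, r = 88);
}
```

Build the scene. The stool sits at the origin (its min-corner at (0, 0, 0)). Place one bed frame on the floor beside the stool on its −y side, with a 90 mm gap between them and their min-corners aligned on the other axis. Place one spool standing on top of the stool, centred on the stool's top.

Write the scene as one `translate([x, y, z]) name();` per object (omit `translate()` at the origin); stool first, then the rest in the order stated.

stool();
translate([0, -1459, 0]) bed_frame();
translate([62, 67, 404]) spool();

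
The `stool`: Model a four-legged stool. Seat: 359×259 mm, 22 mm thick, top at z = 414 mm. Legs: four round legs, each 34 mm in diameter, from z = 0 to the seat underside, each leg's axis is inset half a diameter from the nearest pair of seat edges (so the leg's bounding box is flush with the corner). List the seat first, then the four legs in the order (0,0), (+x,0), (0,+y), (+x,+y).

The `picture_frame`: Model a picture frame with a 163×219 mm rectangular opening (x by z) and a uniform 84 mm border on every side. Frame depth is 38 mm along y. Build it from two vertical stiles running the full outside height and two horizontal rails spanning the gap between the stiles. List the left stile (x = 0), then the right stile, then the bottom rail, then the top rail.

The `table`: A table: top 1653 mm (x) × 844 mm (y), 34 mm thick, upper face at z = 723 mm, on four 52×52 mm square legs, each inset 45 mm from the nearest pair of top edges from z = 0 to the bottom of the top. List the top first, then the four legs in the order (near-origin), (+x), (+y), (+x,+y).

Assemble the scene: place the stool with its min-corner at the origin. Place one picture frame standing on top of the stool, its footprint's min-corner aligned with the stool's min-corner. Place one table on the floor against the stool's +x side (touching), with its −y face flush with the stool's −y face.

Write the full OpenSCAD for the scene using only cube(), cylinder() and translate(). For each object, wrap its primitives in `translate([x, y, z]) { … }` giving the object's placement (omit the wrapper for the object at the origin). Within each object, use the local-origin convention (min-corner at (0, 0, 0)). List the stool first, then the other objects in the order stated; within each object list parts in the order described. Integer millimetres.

translate([0, 0, 392]) cube([359, 259, 22]);
translate([17, 17, 0]) cylinder(h = 392, r = 17);
translate([342, 17, 0]) cylinder(h = 392, r = 17);
translate([17, 242, 0]) cylinder(h = 392, r = 17);
translate([342, 242, 0]) cylinder(h = 392, r = 17);
translate([0, 0, 414]) {
  cube([84, 38, 387]);
  translate([247, 0, 0]) cube([84, 38, 387]);
  translate([84, 0, 0]) cube([163, 38, 84]);
  translate([84, 0, 303]) cube([163, 38, 84]);
}
translate([359, 0, 0]) {
  translate([0, 0, 689]) cube([1653, 844, 34]);
  translate([45, 45, 0]) cube([52, 52, 689]);
  translate([1556, 45, 0]) cube([52, 52, 689]);
  translate([45, 747, 0]) cube([52, 52, 689]);
  translate([1556, 747, 0]) cube([52, 52, 689]);
}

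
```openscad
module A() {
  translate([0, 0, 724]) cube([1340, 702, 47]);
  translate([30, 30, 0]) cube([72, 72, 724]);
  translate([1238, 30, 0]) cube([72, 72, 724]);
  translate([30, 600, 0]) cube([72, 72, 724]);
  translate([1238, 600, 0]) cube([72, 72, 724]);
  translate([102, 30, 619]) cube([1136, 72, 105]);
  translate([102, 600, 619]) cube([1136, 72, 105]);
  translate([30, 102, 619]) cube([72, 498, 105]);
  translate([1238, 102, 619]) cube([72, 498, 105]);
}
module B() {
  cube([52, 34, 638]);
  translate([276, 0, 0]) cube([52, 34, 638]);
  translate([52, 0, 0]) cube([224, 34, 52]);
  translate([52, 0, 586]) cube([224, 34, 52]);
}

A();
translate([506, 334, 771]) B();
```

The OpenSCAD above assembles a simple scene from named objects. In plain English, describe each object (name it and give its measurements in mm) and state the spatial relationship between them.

A is a table with a 1340×702 mm rectangular top, 47 mm thick, top surface at z = 771 mm, supported by four 72×72 mm square legs, each inset 30 mm from the nearest pair of top edges, running from the floor. Four apron rails, 72 mm thick and 105 mm tall, run between adjacent legs with their top edges flush with the underside of the top and their outer faces flush with the legs' outer faces.

B is a picture frame with a 224×534 mm rectangular opening (x by z) and a uniform 52 mm border on every side. Frame depth is 34 mm along y. It is built from two vertical stiles running the full outside height and two horizontal rails spanning the gap between the stiles.

The picture frame is on top of the table, centred.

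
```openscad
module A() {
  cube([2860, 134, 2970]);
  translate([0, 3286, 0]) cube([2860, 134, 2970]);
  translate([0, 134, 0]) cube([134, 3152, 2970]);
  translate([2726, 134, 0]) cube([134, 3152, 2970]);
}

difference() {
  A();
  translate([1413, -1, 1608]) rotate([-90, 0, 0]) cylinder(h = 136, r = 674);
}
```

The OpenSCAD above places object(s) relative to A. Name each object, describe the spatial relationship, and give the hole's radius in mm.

A is a house frame. The house frame has a circular hole through its front wall. The hole's radius is 674 mm.

The subtracted cylinder has r = 674 mm.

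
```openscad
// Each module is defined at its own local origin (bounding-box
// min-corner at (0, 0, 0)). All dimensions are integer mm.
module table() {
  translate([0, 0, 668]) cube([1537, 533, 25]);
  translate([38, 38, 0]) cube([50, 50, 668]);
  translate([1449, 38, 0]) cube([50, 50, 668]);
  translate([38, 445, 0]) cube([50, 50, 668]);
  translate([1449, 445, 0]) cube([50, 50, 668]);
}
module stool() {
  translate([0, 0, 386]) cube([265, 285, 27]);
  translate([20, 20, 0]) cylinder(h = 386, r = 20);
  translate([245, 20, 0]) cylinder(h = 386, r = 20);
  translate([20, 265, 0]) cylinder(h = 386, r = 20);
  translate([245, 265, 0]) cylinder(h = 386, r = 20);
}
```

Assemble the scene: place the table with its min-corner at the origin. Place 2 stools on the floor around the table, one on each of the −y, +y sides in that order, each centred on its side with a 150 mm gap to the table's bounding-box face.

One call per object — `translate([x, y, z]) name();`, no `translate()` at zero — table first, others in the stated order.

table();
translate([636, -435, 0]) stool();
translate([636, 683, 0]) stool();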